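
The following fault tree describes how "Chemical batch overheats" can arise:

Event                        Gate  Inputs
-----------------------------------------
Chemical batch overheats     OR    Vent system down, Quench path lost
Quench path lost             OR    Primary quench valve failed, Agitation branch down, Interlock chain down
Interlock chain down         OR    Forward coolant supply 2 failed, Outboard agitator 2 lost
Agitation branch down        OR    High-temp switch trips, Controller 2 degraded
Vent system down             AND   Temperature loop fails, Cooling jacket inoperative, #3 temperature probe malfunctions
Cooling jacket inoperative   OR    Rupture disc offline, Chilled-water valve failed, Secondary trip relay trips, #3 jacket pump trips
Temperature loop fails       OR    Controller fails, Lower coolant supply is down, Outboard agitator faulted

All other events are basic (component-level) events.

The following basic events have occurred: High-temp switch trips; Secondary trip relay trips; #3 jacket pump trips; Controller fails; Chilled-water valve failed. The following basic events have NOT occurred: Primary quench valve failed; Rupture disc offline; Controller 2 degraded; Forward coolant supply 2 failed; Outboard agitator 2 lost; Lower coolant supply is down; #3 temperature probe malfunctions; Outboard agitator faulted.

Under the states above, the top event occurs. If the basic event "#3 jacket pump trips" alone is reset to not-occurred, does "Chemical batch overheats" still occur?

Yes

Counterfactual: set "#3 jacket pump trips" to not occurred.
Temperature loop fails [OR]: Controller fails=occurs, Lower coolant supply is down=not, Outboard agitator faulted=not → at least one input occurs → occurs.
Cooling jacket inoperative [OR]: Rupture disc offline=not, Chilled-water valve failed=occurs, Secondary trip relay trips=occurs, #3 jacket pump trips=not → at least one input occurs → occurs.
Vent system down [AND]: Temperature loop fails=occurs, Cooling jacket inoperative=occurs, #3 temperature probe malfunctions=not → not all inputs occur → does not occur.
Agitation branch down [OR]: High-temp switch trips=occurs, Controller 2 degraded=not → at least one input occurs → occurs.
Interlock chain down [OR]: Forward coolant supply 2 failed=not, Outboard agitator 2 lost=not → no input occurs → does not occur.
Quench path lost [OR]: Primary quench valve failed=not, Agitation branch down=occurs, Interlock chain down=not → at least one input occurs → occurs.
Chemical batch overheats [OR]: Vent system down=not, Quench path lost=occurs → at least one input occurs → occurs.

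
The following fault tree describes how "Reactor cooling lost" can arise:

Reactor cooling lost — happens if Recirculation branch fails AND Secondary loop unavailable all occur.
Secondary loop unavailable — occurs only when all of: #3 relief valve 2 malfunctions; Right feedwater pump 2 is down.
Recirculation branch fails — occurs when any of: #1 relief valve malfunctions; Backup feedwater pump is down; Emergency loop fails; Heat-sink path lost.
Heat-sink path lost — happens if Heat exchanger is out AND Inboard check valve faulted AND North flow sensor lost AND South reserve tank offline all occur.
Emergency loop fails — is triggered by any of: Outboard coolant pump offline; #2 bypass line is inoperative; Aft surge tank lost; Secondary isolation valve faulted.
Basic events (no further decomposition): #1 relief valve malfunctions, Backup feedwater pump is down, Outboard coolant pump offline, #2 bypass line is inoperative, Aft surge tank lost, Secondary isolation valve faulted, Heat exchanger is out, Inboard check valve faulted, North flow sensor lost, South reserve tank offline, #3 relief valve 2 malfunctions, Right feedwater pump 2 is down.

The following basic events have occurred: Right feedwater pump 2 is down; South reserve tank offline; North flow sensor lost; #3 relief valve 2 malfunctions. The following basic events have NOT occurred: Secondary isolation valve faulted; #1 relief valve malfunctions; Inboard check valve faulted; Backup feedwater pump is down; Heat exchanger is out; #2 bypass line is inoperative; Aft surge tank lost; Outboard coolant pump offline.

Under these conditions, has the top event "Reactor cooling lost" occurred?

No

Emergency loop fails [OR]: Outboard coolant pump offline=not, #2 bypass line is inoperative=not, Aft surge tank lost=not, Secondary isolation valve faulted=not → no input occurs → does not occur.
Heat-sink path lost [AND]: Heat exchanger is out=not, Inboard check valve faulted=not, North flow sensor lost=occurs, South reserve tank offline=occurs → not all inputs occur → does not occur.
Recirculation branch fails [OR]: #1 relief valve malfunctions=not, Backup feedwater pump is down=not, Emergency loop fails=not, Heat-sink path lost=not → no input occurs → does not occur.
Secondary loop unavailable [AND]: #3 relief valve 2 malfunctions=occurs, Right feedwater pump 2 is down=occurs → all inputs occur → occurs.
Reactor cooling lost [AND]: Recirculation branch fails=not, Secondary loop unavailable=occurs → not all inputs occur → does not occur.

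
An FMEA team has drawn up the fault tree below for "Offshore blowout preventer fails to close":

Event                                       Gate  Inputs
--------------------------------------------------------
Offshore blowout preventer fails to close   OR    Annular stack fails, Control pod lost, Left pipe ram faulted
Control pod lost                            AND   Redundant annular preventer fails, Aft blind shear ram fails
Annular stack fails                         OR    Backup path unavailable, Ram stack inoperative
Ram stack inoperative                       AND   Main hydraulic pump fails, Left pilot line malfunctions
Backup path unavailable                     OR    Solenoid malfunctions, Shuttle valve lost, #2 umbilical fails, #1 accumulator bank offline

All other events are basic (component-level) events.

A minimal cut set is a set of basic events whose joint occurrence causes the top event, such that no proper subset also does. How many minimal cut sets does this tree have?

7

Backup path unavailable [OR]: union of children's cut sets → 4 cut set(s).
Ram stack inoperative [AND]: one cut set from each child combined → 1 × 1 = 1 cut set(s).
Annular stack fails [OR]: union of children's cut sets → 5 cut set(s).
Control pod lost [AND]: one cut set from each child combined → 1 × 1 = 1 cut set(s).
Offshore blowout preventer fails to close [OR]: union of children's cut sets → 7 cut set(s).
Minimal cut sets: {Solenoid malfunctions}; {Shuttle valve lost}; {#2 umbilical fails}; {#1 accumulator bank offline}; {Left pilot line malfunctions, Main hydraulic pump fails}; {Aft blind shear ram fails, Redundant annular preventer fails}; {Left pipe ram faulted}.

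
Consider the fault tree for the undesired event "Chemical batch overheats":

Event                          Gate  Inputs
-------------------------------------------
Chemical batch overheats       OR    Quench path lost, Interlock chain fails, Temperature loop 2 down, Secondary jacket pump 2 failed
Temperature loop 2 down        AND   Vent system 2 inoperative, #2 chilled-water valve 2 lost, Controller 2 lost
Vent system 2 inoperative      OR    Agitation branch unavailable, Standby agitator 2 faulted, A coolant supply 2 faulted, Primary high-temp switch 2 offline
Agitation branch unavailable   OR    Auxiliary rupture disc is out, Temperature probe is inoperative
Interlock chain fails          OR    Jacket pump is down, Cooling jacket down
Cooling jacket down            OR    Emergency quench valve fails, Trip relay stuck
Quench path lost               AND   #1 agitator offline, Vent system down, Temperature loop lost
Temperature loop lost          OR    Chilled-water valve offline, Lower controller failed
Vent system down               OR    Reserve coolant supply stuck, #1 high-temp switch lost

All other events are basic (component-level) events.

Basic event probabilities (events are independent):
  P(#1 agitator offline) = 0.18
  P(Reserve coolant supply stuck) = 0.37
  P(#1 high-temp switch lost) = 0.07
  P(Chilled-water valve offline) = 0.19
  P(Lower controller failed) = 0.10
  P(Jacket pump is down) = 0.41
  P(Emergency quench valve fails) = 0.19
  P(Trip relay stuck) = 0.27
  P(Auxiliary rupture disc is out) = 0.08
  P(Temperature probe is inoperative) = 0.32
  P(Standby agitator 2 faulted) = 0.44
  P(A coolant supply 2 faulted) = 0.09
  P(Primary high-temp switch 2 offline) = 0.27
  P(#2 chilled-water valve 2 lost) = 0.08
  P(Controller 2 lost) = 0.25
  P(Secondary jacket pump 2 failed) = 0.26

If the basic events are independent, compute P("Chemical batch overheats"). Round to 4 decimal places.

0.7509

P(Vent system down) [OR] = 1 − (1−0.37) × (1−0.07) = 0.414100
P(Temperature loop lost) [OR] = 1 − (1−0.19) × (1−0.10) = 0.271000
P(Quench path lost) [AND] = 0.18 × 0.414100 × 0.271000 = 0.020200
P(Cooling jacket down) [OR] = 1 − (1−0.19) × (1−0.27) = 0.408700
P(Interlock chain fails) [OR] = 1 − (1−0.41) × (1−0.408700) = 0.651133
P(Agitation branch unavailable) [OR] = 1 − (1−0.08) × (1−0.32) = 0.374400
P(Vent system 2 inoperative) [OR] = 1 − (1−0.374400) × (1−0.44) × (1−0.09) × (1−0.27) = 0.767272
P(Temperature loop 2 down) [AND] = 0.767272 × 0.08 × 0.25 = 0.015345
P(Chemical batch overheats) [OR] = 1 − (1−0.020200) × (1−0.651133) × (1−0.015345) × (1−0.26) = 0.750935
Rounded to 4 decimal places: P(Chemical batch overheats) ≈ 0.7509.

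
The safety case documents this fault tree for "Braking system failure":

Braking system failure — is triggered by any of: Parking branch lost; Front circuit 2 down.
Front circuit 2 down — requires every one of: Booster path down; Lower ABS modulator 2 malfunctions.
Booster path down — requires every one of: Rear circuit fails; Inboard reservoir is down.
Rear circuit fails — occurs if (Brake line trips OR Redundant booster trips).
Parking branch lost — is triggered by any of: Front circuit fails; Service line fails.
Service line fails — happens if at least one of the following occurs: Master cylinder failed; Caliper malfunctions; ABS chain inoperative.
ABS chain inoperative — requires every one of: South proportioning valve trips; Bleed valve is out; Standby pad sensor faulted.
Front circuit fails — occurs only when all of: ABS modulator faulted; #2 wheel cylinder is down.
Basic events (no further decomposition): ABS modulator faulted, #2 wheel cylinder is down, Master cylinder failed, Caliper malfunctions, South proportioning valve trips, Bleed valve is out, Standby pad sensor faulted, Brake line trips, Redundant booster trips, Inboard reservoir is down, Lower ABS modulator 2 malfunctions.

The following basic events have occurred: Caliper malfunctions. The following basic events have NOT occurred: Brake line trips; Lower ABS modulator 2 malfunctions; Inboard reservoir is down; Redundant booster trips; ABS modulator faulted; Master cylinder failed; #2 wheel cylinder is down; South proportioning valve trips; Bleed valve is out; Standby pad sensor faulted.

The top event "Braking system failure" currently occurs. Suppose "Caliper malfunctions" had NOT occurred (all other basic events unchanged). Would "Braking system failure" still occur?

Counterfactual: set "Caliper malfunctions" to not occurred.
Front circuit fails [AND]: ABS modulator faulted=not, #2 wheel cylinder is down=not → not all inputs occur → does not occur.
ABS chain inoperative [AND]: South proportioning valve trips=not, Bleed valve is out=not, Standby pad sensor faulted=not → not all inputs occur → does not occur.
Service line fails [OR]: Master cylinder failed=not, Caliper malfunctions=not, ABS chain inoperative=not → no input occurs → does not occur.
Parking branch lost [OR]: Front circuit fails=not, Service line fails=not → no input occurs → does not occur.
Rear circuit fails [OR]: Brake line trips=not, Redundant booster trips=not → no input occurs → does not occur.
Booster path down [AND]: Rear circuit fails=not, Inboard reservoir is down=not → not all inputs occur → does not occur.
Front circuit 2 down [AND]: Booster path down=not, Lower ABS modulator 2 malfunctions=not → not all inputs occur → does not occur.
Braking system failure [OR]: Parking branch lost=not, Front circuit 2 down=not → no input occurs → does not occur.

No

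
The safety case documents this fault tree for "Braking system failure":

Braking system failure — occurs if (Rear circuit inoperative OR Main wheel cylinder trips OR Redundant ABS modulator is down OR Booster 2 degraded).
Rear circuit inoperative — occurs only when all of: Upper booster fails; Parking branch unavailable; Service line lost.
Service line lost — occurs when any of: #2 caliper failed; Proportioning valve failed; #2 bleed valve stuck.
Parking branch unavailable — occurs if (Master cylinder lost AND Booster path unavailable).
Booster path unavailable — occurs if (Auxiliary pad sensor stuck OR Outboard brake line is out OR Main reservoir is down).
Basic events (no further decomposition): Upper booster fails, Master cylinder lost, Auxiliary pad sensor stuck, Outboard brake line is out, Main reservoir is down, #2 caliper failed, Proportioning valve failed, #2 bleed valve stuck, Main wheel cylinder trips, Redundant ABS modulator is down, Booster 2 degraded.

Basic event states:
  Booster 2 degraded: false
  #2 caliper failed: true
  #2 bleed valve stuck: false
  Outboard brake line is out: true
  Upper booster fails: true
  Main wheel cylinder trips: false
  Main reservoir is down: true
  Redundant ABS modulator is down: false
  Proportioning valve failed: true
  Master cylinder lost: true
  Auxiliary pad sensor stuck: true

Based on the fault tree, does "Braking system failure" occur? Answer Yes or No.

Booster path unavailable [OR]: Auxiliary pad sensor stuck=occurs, Outboard brake line is out=occurs, Main reservoir is down=occurs → at least one input occurs → occurs.
Parking branch unavailable [AND]: Master cylinder lost=occurs, Booster path unavailable=occurs → all inputs occur → occurs.
Service line lost [OR]: #2 caliper failed=occurs, Proportioning valve failed=occurs, #2 bleed valve stuck=not → at least one input occurs → occurs.
Rear circuit inoperative [AND]: Upper booster fails=occurs, Parking branch unavailable=occurs, Service line lost=occurs → all inputs occur → occurs.
Braking system failure [OR]: Rear circuit inoperative=occurs, Main wheel cylinder trips=not, Redundant ABS modulator is down=not, Booster 2 degraded=not → at least one input occurs → occurs.

Yes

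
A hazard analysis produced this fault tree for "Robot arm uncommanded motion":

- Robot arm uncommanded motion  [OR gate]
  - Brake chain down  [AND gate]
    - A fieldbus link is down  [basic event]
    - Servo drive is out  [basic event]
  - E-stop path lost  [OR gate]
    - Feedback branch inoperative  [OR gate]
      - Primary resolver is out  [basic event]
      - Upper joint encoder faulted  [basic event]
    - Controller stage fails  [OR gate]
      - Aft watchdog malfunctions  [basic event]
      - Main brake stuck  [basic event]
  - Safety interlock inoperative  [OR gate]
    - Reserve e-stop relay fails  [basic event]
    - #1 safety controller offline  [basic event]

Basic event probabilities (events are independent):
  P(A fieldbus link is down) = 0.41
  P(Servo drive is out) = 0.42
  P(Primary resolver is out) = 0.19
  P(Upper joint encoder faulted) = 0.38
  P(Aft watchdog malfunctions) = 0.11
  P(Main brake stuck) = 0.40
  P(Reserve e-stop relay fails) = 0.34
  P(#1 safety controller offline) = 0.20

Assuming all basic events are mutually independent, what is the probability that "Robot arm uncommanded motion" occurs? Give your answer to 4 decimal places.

P(Brake chain down) [AND] = 0.41 × 0.42 = 0.172200
P(Feedback branch inoperative) [OR] = 1 − (1−0.19) × (1−0.38) = 0.497800
P(Controller stage fails) [OR] = 1 − (1−0.11) × (1−0.40) = 0.466000
P(E-stop path lost) [OR] = 1 − (1−0.497800) × (1−0.466000) = 0.731825
P(Safety interlock inoperative) [OR] = 1 − (1−0.34) × (1−0.20) = 0.472000
P(Robot arm uncommanded motion) [OR] = 1 − (1−0.172200) × (1−0.731825) × (1−0.472000) = 0.882787
Rounded to 4 decimal places: P(Robot arm uncommanded motion) ≈ 0.8828.

0.8828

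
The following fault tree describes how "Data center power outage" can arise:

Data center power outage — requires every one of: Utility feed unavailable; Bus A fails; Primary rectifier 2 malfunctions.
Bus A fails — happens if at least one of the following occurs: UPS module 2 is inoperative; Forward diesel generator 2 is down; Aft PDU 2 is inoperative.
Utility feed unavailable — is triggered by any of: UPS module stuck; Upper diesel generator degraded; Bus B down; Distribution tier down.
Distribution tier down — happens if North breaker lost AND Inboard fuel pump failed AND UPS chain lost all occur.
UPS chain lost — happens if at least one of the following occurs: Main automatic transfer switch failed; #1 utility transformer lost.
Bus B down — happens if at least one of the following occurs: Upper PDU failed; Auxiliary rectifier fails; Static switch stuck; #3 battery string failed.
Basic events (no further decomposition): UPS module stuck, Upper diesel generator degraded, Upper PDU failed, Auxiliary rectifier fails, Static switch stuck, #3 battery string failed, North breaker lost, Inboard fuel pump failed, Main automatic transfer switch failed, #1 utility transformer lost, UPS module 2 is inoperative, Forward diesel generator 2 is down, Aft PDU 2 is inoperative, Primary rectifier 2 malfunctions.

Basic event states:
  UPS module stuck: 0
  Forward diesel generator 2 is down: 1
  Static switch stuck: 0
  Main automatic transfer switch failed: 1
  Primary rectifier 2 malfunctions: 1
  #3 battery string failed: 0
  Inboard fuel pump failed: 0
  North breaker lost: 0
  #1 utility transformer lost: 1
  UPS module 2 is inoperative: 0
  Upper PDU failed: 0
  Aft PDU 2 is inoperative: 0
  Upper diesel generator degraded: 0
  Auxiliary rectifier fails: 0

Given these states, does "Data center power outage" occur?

Bus B down [OR]: Upper PDU failed=not, Auxiliary rectifier fails=not, Static switch stuck=not, #3 battery string failed=not → no input occurs → does not occur.
UPS chain lost [OR]: Main automatic transfer switch failed=occurs, #1 utility transformer lost=occurs → at least one input occurs → occurs.
Distribution tier down [AND]: North breaker lost=not, Inboard fuel pump failed=not, UPS chain lost=occurs → not all inputs occur → does not occur.
Utility feed unavailable [OR]: UPS module stuck=not, Upper diesel generator degraded=not, Bus B down=not, Distribution tier down=not → no input occurs → does not occur.
Bus A fails [OR]: UPS module 2 is inoperative=not, Forward diesel generator 2 is down=occurs, Aft PDU 2 is inoperative=not → at least one input occurs → occurs.
Data center power outage [AND]: Utility feed unavailable=not, Bus A fails=occurs, Primary rectifier 2 malfunctions=occurs → not all inputs occur → does not occur.

No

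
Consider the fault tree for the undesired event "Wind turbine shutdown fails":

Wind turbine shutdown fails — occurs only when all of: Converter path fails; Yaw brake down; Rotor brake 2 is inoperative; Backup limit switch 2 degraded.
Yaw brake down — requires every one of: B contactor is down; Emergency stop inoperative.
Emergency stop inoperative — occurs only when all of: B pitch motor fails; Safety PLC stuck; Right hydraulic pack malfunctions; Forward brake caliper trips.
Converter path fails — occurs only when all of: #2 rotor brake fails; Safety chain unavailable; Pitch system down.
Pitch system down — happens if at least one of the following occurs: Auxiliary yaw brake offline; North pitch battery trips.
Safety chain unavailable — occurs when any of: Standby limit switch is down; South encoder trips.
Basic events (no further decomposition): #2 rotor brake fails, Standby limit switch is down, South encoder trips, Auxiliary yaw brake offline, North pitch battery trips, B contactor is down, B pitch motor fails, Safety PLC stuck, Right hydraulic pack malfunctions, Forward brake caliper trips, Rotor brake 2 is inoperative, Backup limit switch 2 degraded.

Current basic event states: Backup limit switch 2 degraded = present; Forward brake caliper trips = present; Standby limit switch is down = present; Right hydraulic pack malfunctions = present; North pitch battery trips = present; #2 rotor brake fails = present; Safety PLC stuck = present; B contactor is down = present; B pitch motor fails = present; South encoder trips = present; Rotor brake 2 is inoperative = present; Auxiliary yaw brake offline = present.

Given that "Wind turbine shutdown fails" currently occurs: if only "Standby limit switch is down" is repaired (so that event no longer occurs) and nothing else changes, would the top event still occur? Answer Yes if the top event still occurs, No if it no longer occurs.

Yes

Counterfactual: set "Standby limit switch is down" to not occurred.
Safety chain unavailable [OR]: Standby limit switch is down=not, South encoder trips=occurs → at least one input occurs → occurs.
Pitch system down [OR]: Auxiliary yaw brake offline=occurs, North pitch battery trips=occurs → at least one input occurs → occurs.
Converter path fails [AND]: #2 rotor brake fails=occurs, Safety chain unavailable=occurs, Pitch system down=occurs → all inputs occur → occurs.
Emergency stop inoperative [AND]: B pitch motor fails=occurs, Safety PLC stuck=occurs, Right hydraulic pack malfunctions=occurs, Forward brake caliper trips=occurs → all inputs occur → occurs.
Yaw brake down [AND]: B contactor is down=occurs, Emergency stop inoperative=occurs → all inputs occur → occurs.
Wind turbine shutdown fails [AND]: Converter path fails=occurs, Yaw brake down=occurs, Rotor brake 2 is inoperative=occurs, Backup limit switch 2 degraded=occurs → all inputs occur → occurs.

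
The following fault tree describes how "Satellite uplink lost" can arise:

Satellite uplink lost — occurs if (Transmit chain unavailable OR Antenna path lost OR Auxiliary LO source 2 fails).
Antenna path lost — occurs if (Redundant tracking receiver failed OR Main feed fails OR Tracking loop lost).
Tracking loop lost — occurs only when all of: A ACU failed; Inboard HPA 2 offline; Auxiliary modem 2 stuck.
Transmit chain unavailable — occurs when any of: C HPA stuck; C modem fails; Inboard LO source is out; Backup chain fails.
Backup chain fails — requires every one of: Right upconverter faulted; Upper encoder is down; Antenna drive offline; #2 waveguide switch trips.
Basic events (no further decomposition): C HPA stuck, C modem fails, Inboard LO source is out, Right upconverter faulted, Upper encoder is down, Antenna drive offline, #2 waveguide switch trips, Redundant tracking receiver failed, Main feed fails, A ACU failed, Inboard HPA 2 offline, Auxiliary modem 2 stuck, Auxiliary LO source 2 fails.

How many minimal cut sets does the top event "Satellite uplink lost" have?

Backup chain fails [AND]: one cut set from each child combined → 1 × 1 × 1 × 1 = 1 cut set(s).
Transmit chain unavailable [OR]: union of children's cut sets → 4 cut set(s).
Tracking loop lost [AND]: one cut set from each child combined → 1 × 1 × 1 = 1 cut set(s).
Antenna path lost [OR]: union of children's cut sets → 3 cut set(s).
Satellite uplink lost [OR]: union of children's cut sets → 8 cut set(s).
Minimal cut sets: {C HPA stuck}; {C modem fails}; {Inboard LO source is out}; {#2 waveguide switch trips, Antenna drive offline, Right upconverter faulted, Upper encoder is down}; {Redundant tracking receiver failed}; {Main feed fails}; {A ACU failed, Auxiliary modem 2 stuck, Inboard HPA 2 offline}; {Auxiliary LO source 2 fails}.

8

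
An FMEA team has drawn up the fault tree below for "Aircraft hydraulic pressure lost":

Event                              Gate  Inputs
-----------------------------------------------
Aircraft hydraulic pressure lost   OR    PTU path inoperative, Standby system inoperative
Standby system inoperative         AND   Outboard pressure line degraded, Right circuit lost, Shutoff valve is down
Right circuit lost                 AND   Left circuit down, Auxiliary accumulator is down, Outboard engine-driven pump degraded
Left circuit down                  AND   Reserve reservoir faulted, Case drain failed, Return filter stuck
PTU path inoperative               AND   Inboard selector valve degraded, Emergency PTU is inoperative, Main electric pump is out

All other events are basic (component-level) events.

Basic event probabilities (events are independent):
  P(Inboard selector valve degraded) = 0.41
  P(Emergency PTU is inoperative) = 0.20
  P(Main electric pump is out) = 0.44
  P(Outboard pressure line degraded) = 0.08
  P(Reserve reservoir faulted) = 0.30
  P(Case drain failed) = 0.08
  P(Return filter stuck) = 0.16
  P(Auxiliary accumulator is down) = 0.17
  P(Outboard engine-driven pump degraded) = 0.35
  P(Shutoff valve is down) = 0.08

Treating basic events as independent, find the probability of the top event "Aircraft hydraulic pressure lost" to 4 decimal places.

0.0361

P(PTU path inoperative) [AND] = 0.41 × 0.20 × 0.44 = 0.036080
P(Left circuit down) [AND] = 0.30 × 0.08 × 0.16 = 0.003840
P(Right circuit lost) [AND] = 0.003840 × 0.17 × 0.35 = 0.000228
P(Standby system inoperative) [AND] = 0.08 × 0.000228 × 0.08 = 0.000001
P(Aircraft hydraulic pressure lost) [OR] = 1 − (1−0.036080) × (1−0.000001) = 0.036081
Rounded to 4 decimal places: P(Aircraft hydraulic pressure lost) ≈ 0.0361.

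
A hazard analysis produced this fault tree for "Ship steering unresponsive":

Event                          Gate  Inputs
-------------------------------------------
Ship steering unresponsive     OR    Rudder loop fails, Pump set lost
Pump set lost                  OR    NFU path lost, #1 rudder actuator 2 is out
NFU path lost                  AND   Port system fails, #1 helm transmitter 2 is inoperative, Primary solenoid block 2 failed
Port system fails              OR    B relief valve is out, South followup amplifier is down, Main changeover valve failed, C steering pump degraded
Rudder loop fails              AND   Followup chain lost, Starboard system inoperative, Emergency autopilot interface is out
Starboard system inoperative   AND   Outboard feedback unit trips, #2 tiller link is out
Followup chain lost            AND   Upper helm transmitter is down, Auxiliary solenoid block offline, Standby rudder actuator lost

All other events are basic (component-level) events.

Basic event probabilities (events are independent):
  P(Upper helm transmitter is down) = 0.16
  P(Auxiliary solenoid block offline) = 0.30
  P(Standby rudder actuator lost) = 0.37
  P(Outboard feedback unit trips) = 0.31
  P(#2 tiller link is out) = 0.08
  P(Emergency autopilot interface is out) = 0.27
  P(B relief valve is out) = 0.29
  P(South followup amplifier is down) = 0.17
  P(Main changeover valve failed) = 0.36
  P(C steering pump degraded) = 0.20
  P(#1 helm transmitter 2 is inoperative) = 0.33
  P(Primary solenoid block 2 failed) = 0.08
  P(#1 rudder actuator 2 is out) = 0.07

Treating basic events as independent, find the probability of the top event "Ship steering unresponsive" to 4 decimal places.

P(Followup chain lost) [AND] = 0.16 × 0.30 × 0.37 = 0.017760
P(Starboard system inoperative) [AND] = 0.31 × 0.08 = 0.024800
P(Rudder loop fails) [AND] = 0.017760 × 0.024800 × 0.27 = 0.000119
P(Port system fails) [OR] = 1 − (1−0.29) × (1−0.17) × (1−0.36) × (1−0.20) = 0.698278
P(NFU path lost) [AND] = 0.698278 × 0.33 × 0.08 = 0.018435
P(Pump set lost) [OR] = 1 − (1−0.018435) × (1−0.07) = 0.087145
P(Ship steering unresponsive) [OR] = 1 − (1−0.000119) × (1−0.087145) = 0.087254
Rounded to 4 decimal places: P(Ship steering unresponsive) ≈ 0.0873.

0.0873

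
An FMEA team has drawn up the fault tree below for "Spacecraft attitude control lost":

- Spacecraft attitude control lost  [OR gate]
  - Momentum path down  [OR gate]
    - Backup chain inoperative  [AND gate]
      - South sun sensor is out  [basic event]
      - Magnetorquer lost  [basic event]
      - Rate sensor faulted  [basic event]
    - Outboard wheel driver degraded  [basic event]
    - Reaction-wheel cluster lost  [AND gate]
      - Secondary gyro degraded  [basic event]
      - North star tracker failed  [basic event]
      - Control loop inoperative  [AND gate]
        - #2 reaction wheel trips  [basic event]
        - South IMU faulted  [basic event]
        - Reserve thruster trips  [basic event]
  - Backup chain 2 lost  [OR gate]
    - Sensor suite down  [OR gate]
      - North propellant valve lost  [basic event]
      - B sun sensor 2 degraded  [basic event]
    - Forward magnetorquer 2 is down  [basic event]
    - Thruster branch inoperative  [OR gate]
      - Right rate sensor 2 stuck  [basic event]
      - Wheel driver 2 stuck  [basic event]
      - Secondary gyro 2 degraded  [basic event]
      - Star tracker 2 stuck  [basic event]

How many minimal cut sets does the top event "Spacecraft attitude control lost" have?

Backup chain inoperative [AND]: one cut set from each child combined → 1 × 1 × 1 = 1 cut set(s).
Control loop inoperative [AND]: one cut set from each child combined → 1 × 1 × 1 = 1 cut set(s).
Reaction-wheel cluster lost [AND]: one cut set from each child combined → 1 × 1 × 1 = 1 cut set(s).
Momentum path down [OR]: union of children's cut sets → 3 cut set(s).
Sensor suite down [OR]: union of children's cut sets → 2 cut set(s).
Thruster branch inoperative [OR]: union of children's cut sets → 4 cut set(s).
Backup chain 2 lost [OR]: union of children's cut sets → 7 cut set(s).
Spacecraft attitude control lost [OR]: union of children's cut sets → 10 cut set(s).
Minimal cut sets: {Magnetorquer lost, Rate sensor faulted, South sun sensor is out}; {Outboard wheel driver degraded}; {#2 reaction wheel trips, North star tracker failed, Reserve thruster trips, Secondary gyro degraded, South IMU faulted}; {North propellant valve lost}; {B sun sensor 2 degraded}; {Forward magnetorquer 2 is down}; {Right rate sensor 2 stuck}; {Wheel driver 2 stuck}; {Secondary gyro 2 degraded}; {Star tracker 2 stuck}.

10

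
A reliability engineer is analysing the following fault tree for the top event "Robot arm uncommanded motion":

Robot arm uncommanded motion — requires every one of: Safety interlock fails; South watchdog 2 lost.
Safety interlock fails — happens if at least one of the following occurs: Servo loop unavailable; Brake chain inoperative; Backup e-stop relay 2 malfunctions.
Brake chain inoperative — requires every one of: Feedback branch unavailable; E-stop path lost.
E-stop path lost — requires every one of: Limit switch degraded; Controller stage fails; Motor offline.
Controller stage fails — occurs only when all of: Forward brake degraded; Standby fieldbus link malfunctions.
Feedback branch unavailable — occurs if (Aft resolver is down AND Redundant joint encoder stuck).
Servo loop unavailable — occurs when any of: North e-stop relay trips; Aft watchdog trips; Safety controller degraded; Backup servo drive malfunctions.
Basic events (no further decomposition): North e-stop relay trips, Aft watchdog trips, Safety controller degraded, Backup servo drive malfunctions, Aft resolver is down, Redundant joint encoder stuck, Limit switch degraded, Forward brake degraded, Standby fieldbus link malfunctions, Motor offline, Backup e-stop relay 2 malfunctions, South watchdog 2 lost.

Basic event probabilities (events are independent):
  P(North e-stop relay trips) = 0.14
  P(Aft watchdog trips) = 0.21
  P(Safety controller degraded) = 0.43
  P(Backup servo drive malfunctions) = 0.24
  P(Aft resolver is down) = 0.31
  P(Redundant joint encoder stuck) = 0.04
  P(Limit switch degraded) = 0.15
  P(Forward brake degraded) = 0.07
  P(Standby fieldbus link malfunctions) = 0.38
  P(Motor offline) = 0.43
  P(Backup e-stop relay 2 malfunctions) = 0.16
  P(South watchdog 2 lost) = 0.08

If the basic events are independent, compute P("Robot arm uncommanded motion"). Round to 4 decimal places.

0.0602

P(Servo loop unavailable) [OR] = 1 − (1−0.14) × (1−0.21) × (1−0.43) × (1−0.24) = 0.705684
P(Feedback branch unavailable) [AND] = 0.31 × 0.04 = 0.012400
P(Controller stage fails) [AND] = 0.07 × 0.38 = 0.026600
P(E-stop path lost) [AND] = 0.15 × 0.026600 × 0.43 = 0.001716
P(Brake chain inoperative) [AND] = 0.012400 × 0.001716 = 0.000021
P(Safety interlock fails) [OR] = 1 − (1−0.705684) × (1−0.000021) × (1−0.16) = 0.752780
P(Robot arm uncommanded motion) [AND] = 0.752780 × 0.08 = 0.060222
Rounded to 4 decimal places: P(Robot arm uncommanded motion) ≈ 0.0602.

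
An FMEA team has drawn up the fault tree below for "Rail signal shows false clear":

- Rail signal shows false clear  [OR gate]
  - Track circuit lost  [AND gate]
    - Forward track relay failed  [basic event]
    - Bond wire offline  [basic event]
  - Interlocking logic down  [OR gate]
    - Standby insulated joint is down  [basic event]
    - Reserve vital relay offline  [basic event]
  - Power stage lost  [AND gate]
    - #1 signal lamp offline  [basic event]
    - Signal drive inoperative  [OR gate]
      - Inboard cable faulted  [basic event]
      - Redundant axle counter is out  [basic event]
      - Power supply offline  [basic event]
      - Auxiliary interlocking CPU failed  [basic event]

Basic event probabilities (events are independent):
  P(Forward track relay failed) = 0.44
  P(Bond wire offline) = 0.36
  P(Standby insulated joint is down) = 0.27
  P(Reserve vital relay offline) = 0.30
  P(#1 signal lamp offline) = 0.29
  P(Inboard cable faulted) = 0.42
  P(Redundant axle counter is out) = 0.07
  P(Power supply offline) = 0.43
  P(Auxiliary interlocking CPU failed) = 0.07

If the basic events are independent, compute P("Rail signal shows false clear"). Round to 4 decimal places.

P(Track circuit lost) [AND] = 0.44 × 0.36 = 0.158400
P(Interlocking logic down) [OR] = 1 − (1−0.27) × (1−0.30) = 0.489000
P(Signal drive inoperative) [OR] = 1 − (1−0.42) × (1−0.07) × (1−0.43) × (1−0.07) = 0.714064
P(Power stage lost) [AND] = 0.29 × 0.714064 = 0.207079
P(Rail signal shows false clear) [OR] = 1 − (1−0.158400) × (1−0.489000) × (1−0.207079) = 0.658998
Rounded to 4 decimal places: P(Rail signal shows false clear) ≈ 0.6590.

0.6590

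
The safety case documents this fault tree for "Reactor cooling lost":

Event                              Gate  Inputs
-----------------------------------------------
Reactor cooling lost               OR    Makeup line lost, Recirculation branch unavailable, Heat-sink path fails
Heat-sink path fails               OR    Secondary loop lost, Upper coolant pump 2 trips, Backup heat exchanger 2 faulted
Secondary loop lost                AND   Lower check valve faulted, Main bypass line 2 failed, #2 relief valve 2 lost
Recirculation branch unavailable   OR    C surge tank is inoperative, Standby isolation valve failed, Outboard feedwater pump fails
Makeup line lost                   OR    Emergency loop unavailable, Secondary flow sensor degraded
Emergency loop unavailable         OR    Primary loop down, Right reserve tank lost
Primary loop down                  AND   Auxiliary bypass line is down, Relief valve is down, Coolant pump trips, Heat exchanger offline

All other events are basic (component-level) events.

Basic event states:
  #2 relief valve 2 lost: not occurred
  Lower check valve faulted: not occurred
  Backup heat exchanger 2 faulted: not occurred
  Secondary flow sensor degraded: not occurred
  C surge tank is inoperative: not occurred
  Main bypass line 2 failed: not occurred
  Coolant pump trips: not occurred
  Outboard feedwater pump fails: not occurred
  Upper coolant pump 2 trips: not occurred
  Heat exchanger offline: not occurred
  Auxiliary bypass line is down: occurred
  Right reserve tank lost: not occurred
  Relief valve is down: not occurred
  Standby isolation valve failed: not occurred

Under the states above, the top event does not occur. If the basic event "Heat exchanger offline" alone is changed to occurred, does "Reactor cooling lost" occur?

No

Counterfactual: set "Heat exchanger offline" to occurred.
Primary loop down [AND]: Auxiliary bypass line is down=occurs, Relief valve is down=not, Coolant pump trips=not, Heat exchanger offline=occurs → not all inputs occur → does not occur.
Emergency loop unavailable [OR]: Primary loop down=not, Right reserve tank lost=not → no input occurs → does not occur.
Makeup line lost [OR]: Emergency loop unavailable=not, Secondary flow sensor degraded=not → no input occurs → does not occur.
Recirculation branch unavailable [OR]: C surge tank is inoperative=not, Standby isolation valve failed=not, Outboard feedwater pump fails=not → no input occurs → does not occur.
Secondary loop lost [AND]: Lower check valve faulted=not, Main bypass line 2 failed=not, #2 relief valve 2 lost=not → not all inputs occur → does not occur.
Heat-sink path fails [OR]: Secondary loop lost=not, Upper coolant pump 2 trips=not, Backup heat exchanger 2 faulted=not → no input occurs → does not occur.
Reactor cooling lost [OR]: Makeup line lost=not, Recirculation branch unavailable=not, Heat-sink path fails=not → no input occurs → does not occur.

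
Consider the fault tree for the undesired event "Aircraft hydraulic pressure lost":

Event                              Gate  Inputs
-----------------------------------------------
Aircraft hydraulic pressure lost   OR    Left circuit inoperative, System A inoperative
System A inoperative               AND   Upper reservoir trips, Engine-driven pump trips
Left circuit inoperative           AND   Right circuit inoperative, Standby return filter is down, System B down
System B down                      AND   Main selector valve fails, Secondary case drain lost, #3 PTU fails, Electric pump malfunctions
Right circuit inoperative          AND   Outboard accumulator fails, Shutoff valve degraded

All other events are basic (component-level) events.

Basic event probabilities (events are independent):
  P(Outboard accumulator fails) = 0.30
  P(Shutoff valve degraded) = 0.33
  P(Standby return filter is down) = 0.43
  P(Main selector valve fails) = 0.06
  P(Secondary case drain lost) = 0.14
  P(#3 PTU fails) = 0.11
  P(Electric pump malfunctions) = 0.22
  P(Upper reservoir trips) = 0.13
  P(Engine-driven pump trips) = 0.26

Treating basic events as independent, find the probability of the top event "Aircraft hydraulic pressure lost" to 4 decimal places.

P(Right circuit inoperative) [AND] = 0.30 × 0.33 = 0.099000
P(System B down) [AND] = 0.06 × 0.14 × 0.11 × 0.22 = 0.000203
P(Left circuit inoperative) [AND] = 0.099000 × 0.43 × 0.000203 = 0.000009
P(System A inoperative) [AND] = 0.13 × 0.26 = 0.033800
P(Aircraft hydraulic pressure lost) [OR] = 1 − (1−0.000009) × (1−0.033800) = 0.033809
Rounded to 4 decimal places: P(Aircraft hydraulic pressure lost) ≈ 0.0338.

0.0338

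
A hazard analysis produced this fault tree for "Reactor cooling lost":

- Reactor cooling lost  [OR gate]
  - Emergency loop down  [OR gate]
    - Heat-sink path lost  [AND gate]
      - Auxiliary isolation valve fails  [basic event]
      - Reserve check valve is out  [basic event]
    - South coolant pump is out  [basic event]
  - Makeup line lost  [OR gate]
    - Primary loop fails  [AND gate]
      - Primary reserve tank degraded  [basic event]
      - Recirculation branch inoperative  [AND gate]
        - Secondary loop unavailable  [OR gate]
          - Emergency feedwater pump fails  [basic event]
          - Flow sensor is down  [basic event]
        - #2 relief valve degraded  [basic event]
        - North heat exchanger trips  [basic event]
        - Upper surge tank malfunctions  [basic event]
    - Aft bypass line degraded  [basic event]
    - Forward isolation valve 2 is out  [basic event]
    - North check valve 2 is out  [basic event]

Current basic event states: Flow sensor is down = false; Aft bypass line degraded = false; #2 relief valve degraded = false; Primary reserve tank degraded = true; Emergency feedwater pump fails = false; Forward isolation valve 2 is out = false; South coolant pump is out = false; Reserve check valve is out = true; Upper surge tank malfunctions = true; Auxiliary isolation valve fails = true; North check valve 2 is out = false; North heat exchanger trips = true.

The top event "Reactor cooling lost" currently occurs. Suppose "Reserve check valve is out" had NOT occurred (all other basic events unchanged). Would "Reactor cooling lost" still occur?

Counterfactual: set "Reserve check valve is out" to not occurred.
Heat-sink path lost [AND]: Auxiliary isolation valve fails=occurs, Reserve check valve is out=not → not all inputs occur → does not occur.
Emergency loop down [OR]: Heat-sink path lost=not, South coolant pump is out=not → no input occurs → does not occur.
Secondary loop unavailable [OR]: Emergency feedwater pump fails=not, Flow sensor is down=not → no input occurs → does not occur.
Recirculation branch inoperative [AND]: Secondary loop unavailable=not, #2 relief valve degraded=not, North heat exchanger trips=occurs, Upper surge tank malfunctions=occurs → not all inputs occur → does not occur.
Primary loop fails [AND]: Primary reserve tank degraded=occurs, Recirculation branch inoperative=not → not all inputs occur → does not occur.
Makeup line lost [OR]: Primary loop fails=not, Aft bypass line degraded=not, Forward isolation valve 2 is out=not, North check valve 2 is out=not → no input occurs → does not occur.
Reactor cooling lost [OR]: Emergency loop down=not, Makeup line lost=not → no input occurs → does not occur.

No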